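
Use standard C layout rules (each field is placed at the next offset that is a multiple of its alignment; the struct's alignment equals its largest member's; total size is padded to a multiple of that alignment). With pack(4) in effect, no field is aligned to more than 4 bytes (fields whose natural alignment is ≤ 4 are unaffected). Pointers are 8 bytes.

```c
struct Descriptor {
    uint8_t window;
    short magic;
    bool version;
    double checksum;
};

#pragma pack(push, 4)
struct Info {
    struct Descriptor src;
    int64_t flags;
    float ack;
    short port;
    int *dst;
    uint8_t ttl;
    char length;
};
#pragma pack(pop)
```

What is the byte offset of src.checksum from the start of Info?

8

Descriptor: window at 0 (size 1, align 1) → ends 1; pad 1 to align 2 for magic; magic at 2 (size 2, align 2) → ends 4; version at 4 (size 1, align 1) → ends 5; pad 3 to align 8 for checksum; checksum at 8 (size 8, align 8) → ends 16; total 16 bytes, alignment 8
src at 0 (size 16, align 4) → ends 16
within Descriptor: checksum at 8
0 + 8 = 8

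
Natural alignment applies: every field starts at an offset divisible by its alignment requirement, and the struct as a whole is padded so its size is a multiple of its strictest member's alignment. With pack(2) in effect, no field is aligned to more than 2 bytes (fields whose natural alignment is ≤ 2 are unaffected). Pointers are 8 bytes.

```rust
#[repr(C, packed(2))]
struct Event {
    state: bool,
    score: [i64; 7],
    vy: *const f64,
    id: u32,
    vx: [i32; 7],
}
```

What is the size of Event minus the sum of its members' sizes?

1

@0: state [1B, align 1] → 1
+1 pad (align 2)
@2: score [56B, align 2] → 58
@58: vy [8B, align 2] → 66
@66: id [4B, align 2] → 70
@70: vx [28B, align 2] → 98
size 98, align 2
data bytes 97, size 98 → padding 1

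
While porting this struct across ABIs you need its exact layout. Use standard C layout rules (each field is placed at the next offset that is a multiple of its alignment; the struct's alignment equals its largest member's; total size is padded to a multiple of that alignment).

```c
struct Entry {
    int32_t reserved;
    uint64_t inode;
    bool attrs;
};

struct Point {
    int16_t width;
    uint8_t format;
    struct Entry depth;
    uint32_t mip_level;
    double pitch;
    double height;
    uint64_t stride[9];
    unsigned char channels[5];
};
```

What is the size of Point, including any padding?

Entry: 0..4  reserved  (4B, 4-aligned); 4..8  -- padding (4B); 8..16  inode  (8B, 8-aligned); 16..17  attrs  (1B, 1-aligned); 17..24  -- tail padding (7B); sizeof = 24, alignof = 8
0..2  width  (2B, 2-aligned)
2..3  format  (1B, 1-aligned)
3..8  -- padding (5B)
8..32  depth  (24B, 8-aligned)
32..36  mip_level  (4B, 4-aligned)
36..40  -- padding (4B)
40..48  pitch  (8B, 8-aligned)
48..56  height  (8B, 8-aligned)
56..128  stride  (72B, 8-aligned)
128..133  channels  (5B, 1-aligned)
133..136  -- tail padding (3B)
sizeof = 136, alignof = 8

136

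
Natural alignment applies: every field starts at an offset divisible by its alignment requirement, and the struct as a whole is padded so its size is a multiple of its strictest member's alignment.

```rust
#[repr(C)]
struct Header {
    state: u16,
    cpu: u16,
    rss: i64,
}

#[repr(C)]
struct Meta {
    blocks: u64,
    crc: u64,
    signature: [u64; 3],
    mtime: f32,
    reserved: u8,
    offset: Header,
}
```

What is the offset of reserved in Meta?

Header: state at 0 (size 2, align 2) → ends 2; cpu at 2 (size 2, align 2) → ends 4; pad 4 to align 8 for rss; rss at 8 (size 8, align 8) → ends 16; total 16 bytes, alignment 8
blocks at 0 (size 8, align 8) → ends 8
crc at 8 (size 8, align 8) → ends 16
signature at 16 (size 24, align 8) → ends 40
mtime at 40 (size 4, align 4) → ends 44
reserved at 44 (size 1, align 1) → ends 45

44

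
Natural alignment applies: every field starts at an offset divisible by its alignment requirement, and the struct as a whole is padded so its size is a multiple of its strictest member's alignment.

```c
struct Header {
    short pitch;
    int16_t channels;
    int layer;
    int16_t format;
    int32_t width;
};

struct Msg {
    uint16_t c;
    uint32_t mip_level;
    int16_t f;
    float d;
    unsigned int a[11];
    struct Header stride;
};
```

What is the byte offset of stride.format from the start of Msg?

68

Header: @0: pitch [2B, align 2] → 2; @2: channels [2B, align 2] → 4; @4: layer [4B, align 4] → 8; @8: format [2B, align 2] → 10; +2 pad (align 4); @12: width [4B, align 4] → 16; size 16, align 4
@0: c [2B, align 2] → 2
+2 pad (align 4)
@4: mip_level [4B, align 4] → 8
@8: f [2B, align 2] → 10
+2 pad (align 4)
@12: d [4B, align 4] → 16
@16: a [44B, align 4] → 60
@60: stride [16B, align 4] → 76
within Header: format at 8
60 + 8 = 68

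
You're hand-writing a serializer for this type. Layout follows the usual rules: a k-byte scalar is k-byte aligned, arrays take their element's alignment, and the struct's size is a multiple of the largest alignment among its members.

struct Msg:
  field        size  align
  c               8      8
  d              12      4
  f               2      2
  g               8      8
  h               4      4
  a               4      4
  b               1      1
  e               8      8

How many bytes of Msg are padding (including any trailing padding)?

9

0..8  c  (8B, 8-aligned)
8..20  d  (12B, 4-aligned)
20..22  f  (2B, 2-aligned)
22..24  -- padding (2B)
24..32  g  (8B, 8-aligned)
32..36  h  (4B, 4-aligned)
36..40  a  (4B, 4-aligned)
40..41  b  (1B, 1-aligned)
41..48  -- padding (7B)
48..56  e  (8B, 8-aligned)
sizeof = 56, alignof = 8
data bytes 47, size 56 → padding 9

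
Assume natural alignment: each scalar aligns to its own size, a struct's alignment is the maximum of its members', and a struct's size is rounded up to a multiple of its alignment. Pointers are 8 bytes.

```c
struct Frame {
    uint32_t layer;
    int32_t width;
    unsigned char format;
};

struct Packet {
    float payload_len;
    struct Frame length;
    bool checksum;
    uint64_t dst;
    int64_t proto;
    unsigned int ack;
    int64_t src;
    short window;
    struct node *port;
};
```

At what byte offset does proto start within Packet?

Frame: @0: layer [4B, align 4] → 4; @4: width [4B, align 4] → 8; @8: format [1B, align 1] → 9; +3 tail pad (align 4); size 12, align 4
@0: payload_len [4B, align 4] → 4
@4: length [12B, align 4] → 16
@16: checksum [1B, align 1] → 17
+7 pad (align 8)
@24: dst [8B, align 8] → 32
@32: proto [8B, align 8] → 40

32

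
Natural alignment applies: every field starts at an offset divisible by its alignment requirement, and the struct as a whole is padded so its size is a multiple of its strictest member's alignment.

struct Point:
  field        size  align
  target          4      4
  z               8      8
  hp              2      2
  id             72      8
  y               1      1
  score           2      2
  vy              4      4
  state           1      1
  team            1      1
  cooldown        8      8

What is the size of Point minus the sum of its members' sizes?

17

@0: target [4B, align 4] → 4
+4 pad (align 8)
@8: z [8B, align 8] → 16
@16: hp [2B, align 2] → 18
+6 pad (align 8)
@24: id [72B, align 8] → 96
@96: y [1B, align 1] → 97
+1 pad (align 2)
@98: score [2B, align 2] → 100
@100: vy [4B, align 4] → 104
@104: state [1B, align 1] → 105
@105: team [1B, align 1] → 106
+6 pad (align 8)
@112: cooldown [8B, align 8] → 120
size 120, align 8
data bytes 103, size 120 → padding 17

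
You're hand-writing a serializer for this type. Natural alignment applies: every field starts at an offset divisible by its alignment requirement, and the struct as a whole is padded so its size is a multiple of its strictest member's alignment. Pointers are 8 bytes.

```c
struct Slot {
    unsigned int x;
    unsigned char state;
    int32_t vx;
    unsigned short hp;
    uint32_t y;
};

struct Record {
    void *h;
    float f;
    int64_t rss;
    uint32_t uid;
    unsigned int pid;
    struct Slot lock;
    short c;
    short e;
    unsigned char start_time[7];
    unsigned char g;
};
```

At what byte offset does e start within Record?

54

Slot: x at 0 (size 4, align 4) → ends 4; state at 4 (size 1, align 1) → ends 5; pad 3 to align 4 for vx; vx at 8 (size 4, align 4) → ends 12; hp at 12 (size 2, align 2) → ends 14; pad 2 to align 4 for y; y at 16 (size 4, align 4) → ends 20; total 20 bytes, alignment 4
h at 0 (size 8, align 8) → ends 8
f at 8 (size 4, align 4) → ends 12
pad 4 to align 8 for rss
rss at 16 (size 8, align 8) → ends 24
uid at 24 (size 4, align 4) → ends 28
pid at 28 (size 4, align 4) → ends 32
lock at 32 (size 20, align 4) → ends 52
c at 52 (size 2, align 2) → ends 54
e at 54 (size 2, align 2) → ends 56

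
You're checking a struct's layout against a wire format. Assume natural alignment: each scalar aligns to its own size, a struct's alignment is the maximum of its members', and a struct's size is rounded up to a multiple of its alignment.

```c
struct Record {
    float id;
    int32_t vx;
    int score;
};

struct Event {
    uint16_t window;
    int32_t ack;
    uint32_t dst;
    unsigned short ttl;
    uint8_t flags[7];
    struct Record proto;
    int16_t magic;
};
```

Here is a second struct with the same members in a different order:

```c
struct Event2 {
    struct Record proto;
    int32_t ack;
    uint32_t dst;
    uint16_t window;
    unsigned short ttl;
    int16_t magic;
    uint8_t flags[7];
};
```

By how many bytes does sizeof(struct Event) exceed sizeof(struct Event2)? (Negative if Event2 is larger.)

4

Record: @0: id [4B, align 4] → 4; @4: vx [4B, align 4] → 8; @8: score [4B, align 4] → 12; size 12, align 4
@0: window [2B, align 2] → 2
+2 pad (align 4)
@4: ack [4B, align 4] → 8
@8: dst [4B, align 4] → 12
@12: ttl [2B, align 2] → 14
@14: flags [7B, align 1] → 21
+3 pad (align 4)
@24: proto [12B, align 4] → 36
@36: magic [2B, align 2] → 38
+2 tail pad (align 4)
size 40, align 4
— Event2 —
@0: proto [12B, align 4] → 12
@12: ack [4B, align 4] → 16
@16: dst [4B, align 4] → 20
@20: window [2B, align 2] → 22
@22: ttl [2B, align 2] → 24
@24: magic [2B, align 2] → 26
@26: flags [7B, align 1] → 33
+3 tail pad (align 4)
size 36, align 4
40 − 36 = 4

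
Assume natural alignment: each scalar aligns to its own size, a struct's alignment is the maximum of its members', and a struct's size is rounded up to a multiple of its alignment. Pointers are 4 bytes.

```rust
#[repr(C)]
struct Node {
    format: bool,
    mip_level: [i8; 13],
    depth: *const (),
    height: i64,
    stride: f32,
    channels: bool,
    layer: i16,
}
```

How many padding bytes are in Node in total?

format at 0 (size 1, align 1) → ends 1
mip_level at 1 (size 13, align 1) → ends 14
pad 2 to align 4 for depth
depth at 16 (size 4, align 4) → ends 20
pad 4 to align 8 for height
height at 24 (size 8, align 8) → ends 32
stride at 32 (size 4, align 4) → ends 36
channels at 36 (size 1, align 1) → ends 37
pad 1 to align 2 for layer
layer at 38 (size 2, align 2) → ends 40
total 40 bytes, alignment 8
data bytes 33, size 40 → padding 7

7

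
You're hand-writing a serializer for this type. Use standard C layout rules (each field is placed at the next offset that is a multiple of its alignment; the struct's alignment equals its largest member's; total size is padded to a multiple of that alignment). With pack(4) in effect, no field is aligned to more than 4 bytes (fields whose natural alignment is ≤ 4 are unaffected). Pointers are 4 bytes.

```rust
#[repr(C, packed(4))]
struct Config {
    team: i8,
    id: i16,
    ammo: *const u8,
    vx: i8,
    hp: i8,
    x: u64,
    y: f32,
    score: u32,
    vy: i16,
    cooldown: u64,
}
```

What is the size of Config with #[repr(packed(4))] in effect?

40

@0: team [1B, align 1] → 1
+1 pad (align 2)
@2: id [2B, align 2] → 4
@4: ammo [4B, align 4] → 8
@8: vx [1B, align 1] → 9
@9: hp [1B, align 1] → 10
+2 pad (align 4)
@12: x [8B, align 4] → 20
@20: y [4B, align 4] → 24
@24: score [4B, align 4] → 28
@28: vy [2B, align 2] → 30
+2 pad (align 4)
@32: cooldown [8B, align 4] → 40
size 40, align 4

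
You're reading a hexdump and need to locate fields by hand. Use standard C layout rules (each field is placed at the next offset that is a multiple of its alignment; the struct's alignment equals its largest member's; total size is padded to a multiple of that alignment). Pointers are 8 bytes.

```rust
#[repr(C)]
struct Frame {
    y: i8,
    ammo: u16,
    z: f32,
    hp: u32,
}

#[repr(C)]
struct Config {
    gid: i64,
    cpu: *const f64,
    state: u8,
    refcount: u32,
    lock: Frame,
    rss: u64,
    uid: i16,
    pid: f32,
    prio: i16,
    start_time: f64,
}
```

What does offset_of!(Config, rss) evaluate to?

40

Frame: 0..1  y  (1B, 1-aligned); 1..2  -- padding (1B); 2..4  ammo  (2B, 2-aligned); 4..8  z  (4B, 4-aligned); 8..12  hp  (4B, 4-aligned); sizeof = 12, alignof = 4
0..8  gid  (8B, 8-aligned)
8..16  cpu  (8B, 8-aligned)
16..17  state  (1B, 1-aligned)
17..20  -- padding (3B)
20..24  refcount  (4B, 4-aligned)
24..36  lock  (12B, 4-aligned)
36..40  -- padding (4B)
40..48  rss  (8B, 8-aligned)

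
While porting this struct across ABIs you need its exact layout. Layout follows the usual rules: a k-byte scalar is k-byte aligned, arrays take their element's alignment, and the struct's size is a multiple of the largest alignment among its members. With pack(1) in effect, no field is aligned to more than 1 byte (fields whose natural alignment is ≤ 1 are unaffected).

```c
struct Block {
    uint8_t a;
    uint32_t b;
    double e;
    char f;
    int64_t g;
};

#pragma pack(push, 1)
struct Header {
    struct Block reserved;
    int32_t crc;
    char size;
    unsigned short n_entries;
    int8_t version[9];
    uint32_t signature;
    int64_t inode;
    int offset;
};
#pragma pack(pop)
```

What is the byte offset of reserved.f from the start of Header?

Block: 0..1  a  (1B, 1-aligned); 1..4  -- padding (3B); 4..8  b  (4B, 4-aligned); 8..16  e  (8B, 8-aligned); 16..17  f  (1B, 1-aligned); 17..24  -- padding (7B); 24..32  g  (8B, 8-aligned); sizeof = 32, alignof = 8
0..32  reserved  (32B, 1-aligned)
within Block: f at 16
0 + 16 = 16

16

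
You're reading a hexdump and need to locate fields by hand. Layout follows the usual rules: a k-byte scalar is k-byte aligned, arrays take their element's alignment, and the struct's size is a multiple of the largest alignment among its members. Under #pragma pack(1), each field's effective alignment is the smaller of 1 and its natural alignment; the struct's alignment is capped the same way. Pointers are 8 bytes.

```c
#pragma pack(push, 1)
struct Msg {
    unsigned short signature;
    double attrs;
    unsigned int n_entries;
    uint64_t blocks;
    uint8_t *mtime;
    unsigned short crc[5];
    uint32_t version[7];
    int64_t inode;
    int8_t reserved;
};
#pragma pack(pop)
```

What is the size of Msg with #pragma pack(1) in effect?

signature at 0 (size 2, align 1) → ends 2
attrs at 2 (size 8, align 1) → ends 10
n_entries at 10 (size 4, align 1) → ends 14
blocks at 14 (size 8, align 1) → ends 22
mtime at 22 (size 8, align 1) → ends 30
crc at 30 (size 10, align 1) → ends 40
version at 40 (size 28, align 1) → ends 68
inode at 68 (size 8, align 1) → ends 76
reserved at 76 (size 1, align 1) → ends 77
total 77 bytes, alignment 1

77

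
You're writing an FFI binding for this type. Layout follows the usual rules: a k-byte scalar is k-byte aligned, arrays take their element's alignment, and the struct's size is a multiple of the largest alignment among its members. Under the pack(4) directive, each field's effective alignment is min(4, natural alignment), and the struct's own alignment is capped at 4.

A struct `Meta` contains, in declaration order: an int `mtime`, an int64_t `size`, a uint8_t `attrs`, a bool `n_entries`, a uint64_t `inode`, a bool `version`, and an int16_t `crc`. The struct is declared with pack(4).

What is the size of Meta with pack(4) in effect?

28

0..4  mtime  (4B, 4-aligned)
4..12  size  (8B, 4-aligned)
12..13  attrs  (1B, 1-aligned)
13..14  n_entries  (1B, 1-aligned)
14..16  -- padding (2B)
16..24  inode  (8B, 4-aligned)
24..25  version  (1B, 1-aligned)
25..26  -- padding (1B)
26..28  crc  (2B, 2-aligned)
sizeof = 28, alignof = 4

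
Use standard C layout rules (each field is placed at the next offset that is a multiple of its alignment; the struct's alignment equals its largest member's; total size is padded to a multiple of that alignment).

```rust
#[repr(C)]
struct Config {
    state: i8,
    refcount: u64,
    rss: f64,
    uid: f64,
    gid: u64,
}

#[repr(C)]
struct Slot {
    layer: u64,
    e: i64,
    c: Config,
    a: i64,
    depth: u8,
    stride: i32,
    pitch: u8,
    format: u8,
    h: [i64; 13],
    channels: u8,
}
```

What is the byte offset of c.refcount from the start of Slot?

24

Config: 0..1  state  (1B, 1-aligned); 1..8  -- padding (7B); 8..16  refcount  (8B, 8-aligned); 16..24  rss  (8B, 8-aligned); 24..32  uid  (8B, 8-aligned); 32..40  gid  (8B, 8-aligned); sizeof = 40, alignof = 8
0..8  layer  (8B, 8-aligned)
8..16  e  (8B, 8-aligned)
16..56  c  (40B, 8-aligned)
within Config: refcount at 8
16 + 8 = 24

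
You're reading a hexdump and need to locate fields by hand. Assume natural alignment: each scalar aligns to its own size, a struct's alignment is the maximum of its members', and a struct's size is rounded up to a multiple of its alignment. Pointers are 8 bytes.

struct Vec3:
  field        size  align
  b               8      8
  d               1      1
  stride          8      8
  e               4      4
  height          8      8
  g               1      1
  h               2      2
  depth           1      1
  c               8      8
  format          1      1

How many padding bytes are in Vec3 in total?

b at 0 (size 8, align 8) → ends 8
d at 8 (size 1, align 1) → ends 9
pad 7 to align 8 for stride
stride at 16 (size 8, align 8) → ends 24
e at 24 (size 4, align 4) → ends 28
pad 4 to align 8 for height
height at 32 (size 8, align 8) → ends 40
g at 40 (size 1, align 1) → ends 41
pad 1 to align 2 for h
h at 42 (size 2, align 2) → ends 44
depth at 44 (size 1, align 1) → ends 45
pad 3 to align 8 for c
c at 48 (size 8, align 8) → ends 56
format at 56 (size 1, align 1) → ends 57
tail pad 7 to reach multiple of 8
total 64 bytes, alignment 8
data bytes 42, size 64 → padding 22

22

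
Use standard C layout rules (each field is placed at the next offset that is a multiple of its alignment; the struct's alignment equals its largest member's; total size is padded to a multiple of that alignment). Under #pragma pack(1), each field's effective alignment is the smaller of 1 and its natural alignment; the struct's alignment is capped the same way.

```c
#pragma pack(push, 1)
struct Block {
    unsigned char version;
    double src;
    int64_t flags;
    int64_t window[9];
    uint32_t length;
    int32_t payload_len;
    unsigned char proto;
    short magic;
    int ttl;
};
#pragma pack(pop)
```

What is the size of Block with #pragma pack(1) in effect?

104

0..1  version  (1B, 1-aligned)
1..9  src  (8B, 1-aligned)
9..17  flags  (8B, 1-aligned)
17..89  window  (72B, 1-aligned)
89..93  length  (4B, 1-aligned)
93..97  payload_len  (4B, 1-aligned)
97..98  proto  (1B, 1-aligned)
98..100  magic  (2B, 1-aligned)
100..104  ttl  (4B, 1-aligned)
sizeof = 104, alignof = 1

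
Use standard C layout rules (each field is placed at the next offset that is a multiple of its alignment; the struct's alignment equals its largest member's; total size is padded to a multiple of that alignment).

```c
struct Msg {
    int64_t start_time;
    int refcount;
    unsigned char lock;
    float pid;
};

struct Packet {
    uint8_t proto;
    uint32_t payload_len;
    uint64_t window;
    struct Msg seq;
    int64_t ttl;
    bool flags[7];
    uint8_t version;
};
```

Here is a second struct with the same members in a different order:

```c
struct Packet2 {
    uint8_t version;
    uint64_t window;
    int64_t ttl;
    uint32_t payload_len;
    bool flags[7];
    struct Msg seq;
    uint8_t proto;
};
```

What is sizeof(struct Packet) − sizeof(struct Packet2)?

Msg: start_time at 0 (size 8, align 8) → ends 8; refcount at 8 (size 4, align 4) → ends 12; lock at 12 (size 1, align 1) → ends 13; pad 3 to align 4 for pid; pid at 16 (size 4, align 4) → ends 20; tail pad 4 to reach multiple of 8; total 24 bytes, alignment 8
proto at 0 (size 1, align 1) → ends 1
pad 3 to align 4 for payload_len
payload_len at 4 (size 4, align 4) → ends 8
window at 8 (size 8, align 8) → ends 16
seq at 16 (size 24, align 8) → ends 40
ttl at 40 (size 8, align 8) → ends 48
flags at 48 (size 7, align 1) → ends 55
version at 55 (size 1, align 1) → ends 56
total 56 bytes, alignment 8
— Packet2 —
version at 0 (size 1, align 1) → ends 1
pad 7 to align 8 for window
window at 8 (size 8, align 8) → ends 16
ttl at 16 (size 8, align 8) → ends 24
payload_len at 24 (size 4, align 4) → ends 28
flags at 28 (size 7, align 1) → ends 35
pad 5 to align 8 for seq
seq at 40 (size 24, align 8) → ends 64
proto at 64 (size 1, align 1) → ends 65
tail pad 7 to reach multiple of 8
total 72 bytes, alignment 8
56 − 72 = -16

-16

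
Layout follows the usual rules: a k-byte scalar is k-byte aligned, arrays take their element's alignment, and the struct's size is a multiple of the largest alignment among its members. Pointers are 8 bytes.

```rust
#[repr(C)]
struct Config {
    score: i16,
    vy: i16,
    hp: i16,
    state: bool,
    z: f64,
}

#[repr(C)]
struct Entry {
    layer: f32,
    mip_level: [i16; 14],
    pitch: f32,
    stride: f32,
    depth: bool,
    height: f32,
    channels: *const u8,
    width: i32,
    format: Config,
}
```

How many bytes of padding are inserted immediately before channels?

0

Config: 0..2  score  (2B, 2-aligned); 2..4  vy  (2B, 2-aligned); 4..6  hp  (2B, 2-aligned); 6..7  state  (1B, 1-aligned); 7..8  -- padding (1B); 8..16  z  (8B, 8-aligned); sizeof = 16, alignof = 8
0..4  layer  (4B, 4-aligned)
4..32  mip_level  (28B, 2-aligned)
32..36  pitch  (4B, 4-aligned)
36..40  stride  (4B, 4-aligned)
40..41  depth  (1B, 1-aligned)
41..44  -- padding (3B)
44..48  height  (4B, 4-aligned)
48..56  channels  (8B, 8-aligned)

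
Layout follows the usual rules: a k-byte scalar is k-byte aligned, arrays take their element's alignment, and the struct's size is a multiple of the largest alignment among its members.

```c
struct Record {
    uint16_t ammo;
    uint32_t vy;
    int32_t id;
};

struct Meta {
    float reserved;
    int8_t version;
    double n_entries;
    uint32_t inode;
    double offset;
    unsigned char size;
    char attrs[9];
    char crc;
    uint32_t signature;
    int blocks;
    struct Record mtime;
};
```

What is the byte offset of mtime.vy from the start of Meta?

Record: ammo at 0 (size 2, align 2) → ends 2; pad 2 to align 4 for vy; vy at 4 (size 4, align 4) → ends 8; id at 8 (size 4, align 4) → ends 12; total 12 bytes, alignment 4
reserved at 0 (size 4, align 4) → ends 4
version at 4 (size 1, align 1) → ends 5
pad 3 to align 8 for n_entries
n_entries at 8 (size 8, align 8) → ends 16
inode at 16 (size 4, align 4) → ends 20
pad 4 to align 8 for offset
offset at 24 (size 8, align 8) → ends 32
size at 32 (size 1, align 1) → ends 33
attrs at 33 (size 9, align 1) → ends 42
crc at 42 (size 1, align 1) → ends 43
pad 1 to align 4 for signature
signature at 44 (size 4, align 4) → ends 48
blocks at 48 (size 4, align 4) → ends 52
mtime at 52 (size 12, align 4) → ends 64
within Record: vy at 4
52 + 4 = 56

56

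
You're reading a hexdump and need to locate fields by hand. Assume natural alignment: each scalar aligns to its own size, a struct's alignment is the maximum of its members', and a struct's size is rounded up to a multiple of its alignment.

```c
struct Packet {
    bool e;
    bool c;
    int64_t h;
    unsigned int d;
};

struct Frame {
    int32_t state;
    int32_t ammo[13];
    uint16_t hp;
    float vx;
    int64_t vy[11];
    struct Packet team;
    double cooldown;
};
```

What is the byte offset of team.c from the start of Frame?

153

Packet: @0: e [1B, align 1] → 1; @1: c [1B, align 1] → 2; +6 pad (align 8); @8: h [8B, align 8] → 16; @16: d [4B, align 4] → 20; +4 tail pad (align 8); size 24, align 8
@0: state [4B, align 4] → 4
@4: ammo [52B, align 4] → 56
@56: hp [2B, align 2] → 58
+2 pad (align 4)
@60: vx [4B, align 4] → 64
@64: vy [88B, align 8] → 152
@152: team [24B, align 8] → 176
within Packet: c at 1
152 + 1 = 153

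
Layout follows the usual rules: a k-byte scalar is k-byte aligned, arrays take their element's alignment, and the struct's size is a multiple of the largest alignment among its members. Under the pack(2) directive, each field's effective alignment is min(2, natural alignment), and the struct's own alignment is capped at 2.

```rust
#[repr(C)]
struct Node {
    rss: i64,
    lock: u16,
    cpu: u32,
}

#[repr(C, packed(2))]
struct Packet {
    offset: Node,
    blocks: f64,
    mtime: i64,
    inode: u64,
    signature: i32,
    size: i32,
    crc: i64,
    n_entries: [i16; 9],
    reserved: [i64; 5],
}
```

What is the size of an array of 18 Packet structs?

2052

Node: @0: rss [8B, align 8] → 8; @8: lock [2B, align 2] → 10; +2 pad (align 4); @12: cpu [4B, align 4] → 16; size 16, align 8
@0: offset [16B, align 2] → 16
@16: blocks [8B, align 2] → 24
@24: mtime [8B, align 2] → 32
@32: inode [8B, align 2] → 40
@40: signature [4B, align 2] → 44
@44: size [4B, align 2] → 48
@48: crc [8B, align 2] → 56
@56: n_entries [18B, align 2] → 74
@74: reserved [40B, align 2] → 114
size 114, align 2
array of 18: 18 × 114 = 2052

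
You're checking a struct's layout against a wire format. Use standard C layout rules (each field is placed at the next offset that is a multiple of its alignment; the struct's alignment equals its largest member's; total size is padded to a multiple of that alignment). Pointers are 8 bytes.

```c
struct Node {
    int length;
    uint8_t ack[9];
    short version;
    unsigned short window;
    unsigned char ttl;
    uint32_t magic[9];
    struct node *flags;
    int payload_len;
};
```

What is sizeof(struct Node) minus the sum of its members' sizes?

6

length at 0 (size 4, align 4) → ends 4
ack at 4 (size 9, align 1) → ends 13
pad 1 to align 2 for version
version at 14 (size 2, align 2) → ends 16
window at 16 (size 2, align 2) → ends 18
ttl at 18 (size 1, align 1) → ends 19
pad 1 to align 4 for magic
magic at 20 (size 36, align 4) → ends 56
flags at 56 (size 8, align 8) → ends 64
payload_len at 64 (size 4, align 4) → ends 68
tail pad 4 to reach multiple of 8
total 72 bytes, alignment 8
data bytes 66, size 72 → padding 6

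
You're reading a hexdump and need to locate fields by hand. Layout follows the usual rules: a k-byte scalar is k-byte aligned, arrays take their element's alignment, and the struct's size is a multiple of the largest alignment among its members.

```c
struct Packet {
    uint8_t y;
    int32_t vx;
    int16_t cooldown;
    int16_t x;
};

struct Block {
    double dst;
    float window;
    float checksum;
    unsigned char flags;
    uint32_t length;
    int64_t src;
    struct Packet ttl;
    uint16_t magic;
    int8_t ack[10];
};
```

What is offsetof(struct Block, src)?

24

Packet: 0..1  y  (1B, 1-aligned); 1..4  -- padding (3B); 4..8  vx  (4B, 4-aligned); 8..10  cooldown  (2B, 2-aligned); 10..12  x  (2B, 2-aligned); sizeof = 12, alignof = 4
0..8  dst  (8B, 8-aligned)
8..12  window  (4B, 4-aligned)
12..16  checksum  (4B, 4-aligned)
16..17  flags  (1B, 1-aligned)
17..20  -- padding (3B)
20..24  length  (4B, 4-aligned)
24..32  src  (8B, 8-aligned)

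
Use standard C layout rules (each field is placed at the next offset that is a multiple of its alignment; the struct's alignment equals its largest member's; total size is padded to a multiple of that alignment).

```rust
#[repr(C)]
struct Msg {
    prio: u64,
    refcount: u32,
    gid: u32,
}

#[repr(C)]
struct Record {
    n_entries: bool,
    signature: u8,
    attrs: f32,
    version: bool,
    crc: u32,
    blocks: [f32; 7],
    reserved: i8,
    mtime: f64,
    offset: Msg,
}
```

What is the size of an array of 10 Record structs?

720

Msg: 0..8  prio  (8B, 8-aligned); 8..12  refcount  (4B, 4-aligned); 12..16  gid  (4B, 4-aligned); sizeof = 16, alignof = 8
0..1  n_entries  (1B, 1-aligned)
1..2  signature  (1B, 1-aligned)
2..4  -- padding (2B)
4..8  attrs  (4B, 4-aligned)
8..9  version  (1B, 1-aligned)
9..12  -- padding (3B)
12..16  crc  (4B, 4-aligned)
16..44  blocks  (28B, 4-aligned)
44..45  reserved  (1B, 1-aligned)
45..48  -- padding (3B)
48..56  mtime  (8B, 8-aligned)
56..72  offset  (16B, 8-aligned)
sizeof = 72, alignof = 8
array of 10: 10 × 72 = 720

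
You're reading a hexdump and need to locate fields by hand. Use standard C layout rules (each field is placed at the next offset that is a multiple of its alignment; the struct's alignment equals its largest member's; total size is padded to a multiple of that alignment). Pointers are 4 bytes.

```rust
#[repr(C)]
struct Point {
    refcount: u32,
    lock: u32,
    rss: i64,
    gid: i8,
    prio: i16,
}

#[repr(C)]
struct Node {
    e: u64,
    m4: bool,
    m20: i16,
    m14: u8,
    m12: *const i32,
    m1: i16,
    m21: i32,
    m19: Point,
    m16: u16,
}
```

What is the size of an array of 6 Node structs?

384

Point: 0..4  refcount  (4B, 4-aligned); 4..8  lock  (4B, 4-aligned); 8..16  rss  (8B, 8-aligned); 16..17  gid  (1B, 1-aligned); 17..18  -- padding (1B); 18..20  prio  (2B, 2-aligned); 20..24  -- tail padding (4B); sizeof = 24, alignof = 8
0..8  e  (8B, 8-aligned)
8..9  m4  (1B, 1-aligned)
9..10  -- padding (1B)
10..12  m20  (2B, 2-aligned)
12..13  m14  (1B, 1-aligned)
13..16  -- padding (3B)
16..20  m12  (4B, 4-aligned)
20..22  m1  (2B, 2-aligned)
22..24  -- padding (2B)
24..28  m21  (4B, 4-aligned)
28..32  -- padding (4B)
32..56  m19  (24B, 8-aligned)
56..58  m16  (2B, 2-aligned)
58..64  -- tail padding (6B)
sizeof = 64, alignof = 8
array of 6: 6 × 64 = 384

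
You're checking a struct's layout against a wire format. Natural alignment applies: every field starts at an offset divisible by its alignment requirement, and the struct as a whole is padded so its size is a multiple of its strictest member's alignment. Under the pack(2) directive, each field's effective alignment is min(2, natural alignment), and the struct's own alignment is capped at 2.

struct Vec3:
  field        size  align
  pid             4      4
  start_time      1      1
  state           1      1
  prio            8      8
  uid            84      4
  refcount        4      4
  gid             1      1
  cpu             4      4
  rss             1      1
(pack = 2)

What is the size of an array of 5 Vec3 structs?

pid at 0 (size 4, align 2) → ends 4
start_time at 4 (size 1, align 1) → ends 5
state at 5 (size 1, align 1) → ends 6
prio at 6 (size 8, align 2) → ends 14
uid at 14 (size 84, align 2) → ends 98
refcount at 98 (size 4, align 2) → ends 102
gid at 102 (size 1, align 1) → ends 103
pad 1 to align 2 for cpu
cpu at 104 (size 4, align 2) → ends 108
rss at 108 (size 1, align 1) → ends 109
tail pad 1 to reach multiple of 2
total 110 bytes, alignment 2
array of 5: 5 × 110 = 550

550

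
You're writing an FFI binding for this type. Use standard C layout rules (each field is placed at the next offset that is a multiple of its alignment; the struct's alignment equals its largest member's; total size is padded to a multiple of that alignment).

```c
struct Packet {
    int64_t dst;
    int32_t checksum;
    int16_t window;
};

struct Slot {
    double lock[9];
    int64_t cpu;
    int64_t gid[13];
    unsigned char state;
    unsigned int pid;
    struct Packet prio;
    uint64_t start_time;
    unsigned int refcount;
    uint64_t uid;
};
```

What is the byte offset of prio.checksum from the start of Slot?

Packet: 0..8  dst  (8B, 8-aligned); 8..12  checksum  (4B, 4-aligned); 12..14  window  (2B, 2-aligned); 14..16  -- tail padding (2B); sizeof = 16, alignof = 8
0..72  lock  (72B, 8-aligned)
72..80  cpu  (8B, 8-aligned)
80..184  gid  (104B, 8-aligned)
184..185  state  (1B, 1-aligned)
185..188  -- padding (3B)
188..192  pid  (4B, 4-aligned)
192..208  prio  (16B, 8-aligned)
within Packet: checksum at 8
192 + 8 = 200

200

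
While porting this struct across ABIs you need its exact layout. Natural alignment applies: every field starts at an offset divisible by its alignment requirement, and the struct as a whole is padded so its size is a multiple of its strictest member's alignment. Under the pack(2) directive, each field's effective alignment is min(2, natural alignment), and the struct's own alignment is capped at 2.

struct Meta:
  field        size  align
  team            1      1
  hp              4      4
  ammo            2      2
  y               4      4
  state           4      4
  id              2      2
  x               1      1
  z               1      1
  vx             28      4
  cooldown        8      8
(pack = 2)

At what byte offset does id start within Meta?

team at 0 (size 1, align 1) → ends 1
pad 1 to align 2 for hp
hp at 2 (size 4, align 2) → ends 6
ammo at 6 (size 2, align 2) → ends 8
y at 8 (size 4, align 2) → ends 12
state at 12 (size 4, align 2) → ends 16
id at 16 (size 2, align 2) → ends 18

16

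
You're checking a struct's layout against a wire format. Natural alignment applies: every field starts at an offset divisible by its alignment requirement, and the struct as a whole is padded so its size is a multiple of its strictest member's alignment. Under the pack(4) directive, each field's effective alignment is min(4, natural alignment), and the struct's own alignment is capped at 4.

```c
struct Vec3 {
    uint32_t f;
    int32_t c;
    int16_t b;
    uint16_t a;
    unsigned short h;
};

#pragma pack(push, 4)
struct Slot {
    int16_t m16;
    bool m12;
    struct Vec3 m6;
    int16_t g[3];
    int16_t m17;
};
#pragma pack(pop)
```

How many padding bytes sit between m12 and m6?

Vec3: 0..4  f  (4B, 4-aligned); 4..8  c  (4B, 4-aligned); 8..10  b  (2B, 2-aligned); 10..12  a  (2B, 2-aligned); 12..14  h  (2B, 2-aligned); 14..16  -- tail padding (2B); sizeof = 16, alignof = 4
0..2  m16  (2B, 2-aligned)
2..3  m12  (1B, 1-aligned)
3..4  -- padding (1B)
4..20  m6  (16B, 4-aligned)

1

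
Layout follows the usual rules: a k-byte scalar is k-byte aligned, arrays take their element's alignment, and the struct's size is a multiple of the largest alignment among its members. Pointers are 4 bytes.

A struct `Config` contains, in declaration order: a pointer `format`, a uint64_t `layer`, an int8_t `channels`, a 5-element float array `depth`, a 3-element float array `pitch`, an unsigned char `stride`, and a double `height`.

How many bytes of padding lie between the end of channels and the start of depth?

3

format at 0 (size 4, align 4) → ends 4
pad 4 to align 8 for layer
layer at 8 (size 8, align 8) → ends 16
channels at 16 (size 1, align 1) → ends 17
pad 3 to align 4 for depth
depth at 20 (size 20, align 4) → ends 40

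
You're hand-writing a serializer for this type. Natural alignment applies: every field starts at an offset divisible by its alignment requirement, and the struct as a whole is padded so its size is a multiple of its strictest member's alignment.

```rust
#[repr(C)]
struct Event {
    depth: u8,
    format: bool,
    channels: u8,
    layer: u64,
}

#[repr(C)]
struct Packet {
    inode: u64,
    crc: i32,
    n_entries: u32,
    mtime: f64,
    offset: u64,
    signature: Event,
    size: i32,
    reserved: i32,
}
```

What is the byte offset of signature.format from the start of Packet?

33

Event: @0: depth [1B, align 1] → 1; @1: format [1B, align 1] → 2; @2: channels [1B, align 1] → 3; +5 pad (align 8); @8: layer [8B, align 8] → 16; size 16, align 8
@0: inode [8B, align 8] → 8
@8: crc [4B, align 4] → 12
@12: n_entries [4B, align 4] → 16
@16: mtime [8B, align 8] → 24
@24: offset [8B, align 8] → 32
@32: signature [16B, align 8] → 48
within Event: format at 1
32 + 1 = 33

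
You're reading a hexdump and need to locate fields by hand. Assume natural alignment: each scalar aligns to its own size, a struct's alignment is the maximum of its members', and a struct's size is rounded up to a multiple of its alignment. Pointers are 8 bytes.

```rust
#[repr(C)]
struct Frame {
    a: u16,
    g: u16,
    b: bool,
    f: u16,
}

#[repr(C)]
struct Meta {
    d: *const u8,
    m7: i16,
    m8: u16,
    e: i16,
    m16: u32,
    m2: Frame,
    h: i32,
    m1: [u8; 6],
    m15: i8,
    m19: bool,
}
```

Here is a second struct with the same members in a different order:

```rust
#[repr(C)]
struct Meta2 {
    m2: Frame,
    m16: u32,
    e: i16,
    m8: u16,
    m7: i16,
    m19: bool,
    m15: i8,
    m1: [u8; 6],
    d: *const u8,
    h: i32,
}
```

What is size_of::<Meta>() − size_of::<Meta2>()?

-8

Frame: @0: a [2B, align 2] → 2; @2: g [2B, align 2] → 4; @4: b [1B, align 1] → 5; +1 pad (align 2); @6: f [2B, align 2] → 8; size 8, align 2
@0: d [8B, align 8] → 8
@8: m7 [2B, align 2] → 10
@10: m8 [2B, align 2] → 12
@12: e [2B, align 2] → 14
+2 pad (align 4)
@16: m16 [4B, align 4] → 20
@20: m2 [8B, align 2] → 28
@28: h [4B, align 4] → 32
@32: m1 [6B, align 1] → 38
@38: m15 [1B, align 1] → 39
@39: m19 [1B, align 1] → 40
size 40, align 8
— Meta2 —
@0: m2 [8B, align 2] → 8
@8: m16 [4B, align 4] → 12
@12: e [2B, align 2] → 14
@14: m8 [2B, align 2] → 16
@16: m7 [2B, align 2] → 18
@18: m19 [1B, align 1] → 19
@19: m15 [1B, align 1] → 20
@20: m1 [6B, align 1] → 26
+6 pad (align 8)
@32: d [8B, align 8] → 40
@40: h [4B, align 4] → 44
+4 tail pad (align 8)
size 48, align 8
40 − 48 = -8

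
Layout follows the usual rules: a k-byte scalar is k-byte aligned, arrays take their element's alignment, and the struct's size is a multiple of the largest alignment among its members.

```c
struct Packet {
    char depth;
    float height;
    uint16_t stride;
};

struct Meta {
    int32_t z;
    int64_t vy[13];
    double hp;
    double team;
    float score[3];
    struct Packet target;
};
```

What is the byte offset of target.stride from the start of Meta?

148

Packet: depth at 0 (size 1, align 1) → ends 1; pad 3 to align 4 for height; height at 4 (size 4, align 4) → ends 8; stride at 8 (size 2, align 2) → ends 10; tail pad 2 to reach multiple of 4; total 12 bytes, alignment 4
z at 0 (size 4, align 4) → ends 4
pad 4 to align 8 for vy
vy at 8 (size 104, align 8) → ends 112
hp at 112 (size 8, align 8) → ends 120
team at 120 (size 8, align 8) → ends 128
score at 128 (size 12, align 4) → ends 140
target at 140 (size 12, align 4) → ends 152
within Packet: stride at 8
140 + 8 = 148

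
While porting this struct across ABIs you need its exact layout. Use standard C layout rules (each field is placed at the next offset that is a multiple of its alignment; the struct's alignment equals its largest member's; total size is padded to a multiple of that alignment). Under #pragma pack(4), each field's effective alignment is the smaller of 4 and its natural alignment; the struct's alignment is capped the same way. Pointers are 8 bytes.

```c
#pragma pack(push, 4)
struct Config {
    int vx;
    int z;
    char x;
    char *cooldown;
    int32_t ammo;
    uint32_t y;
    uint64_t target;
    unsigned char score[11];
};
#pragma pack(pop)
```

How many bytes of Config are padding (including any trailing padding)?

4

0..4  vx  (4B, 4-aligned)
4..8  z  (4B, 4-aligned)
8..9  x  (1B, 1-aligned)
9..12  -- padding (3B)
12..20  cooldown  (8B, 4-aligned)
20..24  ammo  (4B, 4-aligned)
24..28  y  (4B, 4-aligned)
28..36  target  (8B, 4-aligned)
36..47  score  (11B, 1-aligned)
47..48  -- tail padding (1B)
sizeof = 48, alignof = 4
data bytes 44, size 48 → padding 4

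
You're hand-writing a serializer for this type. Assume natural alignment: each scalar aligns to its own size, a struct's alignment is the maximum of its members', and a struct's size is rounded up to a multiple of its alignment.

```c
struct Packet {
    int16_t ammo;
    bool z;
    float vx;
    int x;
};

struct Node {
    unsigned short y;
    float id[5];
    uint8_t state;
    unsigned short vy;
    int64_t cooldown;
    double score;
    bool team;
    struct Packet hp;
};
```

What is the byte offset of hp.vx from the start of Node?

Packet: 0..2  ammo  (2B, 2-aligned); 2..3  z  (1B, 1-aligned); 3..4  -- padding (1B); 4..8  vx  (4B, 4-aligned); 8..12  x  (4B, 4-aligned); sizeof = 12, alignof = 4
0..2  y  (2B, 2-aligned)
2..4  -- padding (2B)
4..24  id  (20B, 4-aligned)
24..25  state  (1B, 1-aligned)
25..26  -- padding (1B)
26..28  vy  (2B, 2-aligned)
28..32  -- padding (4B)
32..40  cooldown  (8B, 8-aligned)
40..48  score  (8B, 8-aligned)
48..49  team  (1B, 1-aligned)
49..52  -- padding (3B)
52..64  hp  (12B, 4-aligned)
within Packet: vx at 4
52 + 4 = 56

56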